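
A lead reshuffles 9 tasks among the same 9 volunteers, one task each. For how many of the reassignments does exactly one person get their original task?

133497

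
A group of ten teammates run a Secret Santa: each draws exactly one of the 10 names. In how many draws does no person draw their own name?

1334961

!10 is the nearest integer to 10!/e.
10! = 3628800, and 3628800/e ≈ 1334960.92, so !10 = 1334961.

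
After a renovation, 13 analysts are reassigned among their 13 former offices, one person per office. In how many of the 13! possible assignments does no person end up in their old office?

2290792932

The subfactorial !13 = [13!/e] (nearest integer).
13! = 6227020800, and 6227020800/e ≈ 2290792932.07, so !13 = 2290792932.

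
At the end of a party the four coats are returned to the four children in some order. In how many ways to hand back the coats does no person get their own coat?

9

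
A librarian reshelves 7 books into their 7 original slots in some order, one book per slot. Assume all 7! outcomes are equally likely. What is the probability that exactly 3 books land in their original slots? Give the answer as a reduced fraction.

1/16

Favorable outcomes: C(7,3)·!4 = 35·9 = 315.
Total outcomes: 7! = 5040.
Probability = 315/5040 = 1/16.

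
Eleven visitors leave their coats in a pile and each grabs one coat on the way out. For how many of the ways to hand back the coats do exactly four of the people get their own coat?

611820

Pick the 4 fixed positions: C(11,4) = 330 ways.
The remaining 7 must be deranged: !7 = 1854.
Total: 330 × 1854 = 611820.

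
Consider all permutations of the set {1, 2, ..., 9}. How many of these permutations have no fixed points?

The subfactorial !9 = [9!/e] (nearest integer).
9! = 362880, and 362880/e ≈ 133496.09, so !9 = 133496.

133496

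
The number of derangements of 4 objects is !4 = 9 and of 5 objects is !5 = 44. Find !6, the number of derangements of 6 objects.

265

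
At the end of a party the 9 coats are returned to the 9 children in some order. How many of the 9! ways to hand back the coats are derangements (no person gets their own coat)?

133496

The subfactorial !9 = [9!/e] (nearest integer).
9! = 362880, and 362880/e ≈ 133496.09, so !9 = 133496.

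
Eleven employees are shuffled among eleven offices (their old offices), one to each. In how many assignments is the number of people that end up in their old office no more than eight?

39916744

Sum C(11,i)·!(11-i) for i = 0..8:
  i=0: C(11,0)·!11 = 1·14684570 = 14684570
  i=1: C(11,1)·!10 = 11·1334961 = 14684571
  i=2: C(11,2)·!9 = 55·133496 = 7342280
  i=3: C(11,3)·!8 = 165·14833 = 2447445
  i=4: C(11,4)·!7 = 330·1854 = 611820
  i=5: C(11,5)·!6 = 462·265 = 122430
  i=6: C(11,6)·!5 = 462·44 = 20328
  i=7: C(11,7)·!4 = 330·9 = 2970
  i=8: C(11,8)·!3 = 165·2 = 330
Total = 39916744.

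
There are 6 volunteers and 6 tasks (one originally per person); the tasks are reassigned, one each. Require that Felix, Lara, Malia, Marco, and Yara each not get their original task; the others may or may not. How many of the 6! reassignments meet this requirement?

309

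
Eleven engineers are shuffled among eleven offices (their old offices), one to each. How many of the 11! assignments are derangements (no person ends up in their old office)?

14684570

Use !n = n·!(n-1) + (-1)^n.
!11 = 11·1334961 - 1 = 14684570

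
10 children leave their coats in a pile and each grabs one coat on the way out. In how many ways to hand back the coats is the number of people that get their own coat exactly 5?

11088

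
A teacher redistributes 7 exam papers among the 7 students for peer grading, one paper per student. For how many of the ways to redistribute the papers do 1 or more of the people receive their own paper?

3186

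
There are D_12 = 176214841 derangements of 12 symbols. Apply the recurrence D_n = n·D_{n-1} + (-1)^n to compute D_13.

D_13 = 13·176214841 - 1 = 2290792932.

2290792932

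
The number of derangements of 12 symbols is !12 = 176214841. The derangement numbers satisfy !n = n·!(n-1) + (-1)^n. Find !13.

!13 = 13·176214841 - 1 = 2290792932.

2290792932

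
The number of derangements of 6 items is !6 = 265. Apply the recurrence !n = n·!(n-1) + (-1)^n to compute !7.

!7 = 7·265 - 1 = 1854.

1854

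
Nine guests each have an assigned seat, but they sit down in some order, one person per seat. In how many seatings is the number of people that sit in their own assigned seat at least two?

# with exactly i fixed is C(9,i)·!(9-i); sum over i=2..9:
  i=2: C(9,2)·!7 = 36·1854 = 66744
  i=3: C(9,3)·!6 = 84·265 = 22260
  i=4: C(9,4)·!5 = 126·44 = 5544
  i=5: C(9,5)·!4 = 126·9 = 1134
  i=6: C(9,6)·!3 = 84·2 = 168
  i=7: C(9,7)·!2 = 36·1 = 36
  i=8: C(9,8)·!1 = 9·0 = 0
  i=9: C(9,9)·!0 = 1·1 = 1
Total = 95887.

95887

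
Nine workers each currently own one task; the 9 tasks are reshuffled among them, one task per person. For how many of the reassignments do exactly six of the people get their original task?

168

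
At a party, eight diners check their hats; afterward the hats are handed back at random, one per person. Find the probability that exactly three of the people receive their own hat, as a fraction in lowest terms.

11/180

Favorable outcomes: C(8,3)·!5 = 56·44 = 2464.
Total outcomes: 8! = 40320.
Probability = 2464/40320 = 11/180.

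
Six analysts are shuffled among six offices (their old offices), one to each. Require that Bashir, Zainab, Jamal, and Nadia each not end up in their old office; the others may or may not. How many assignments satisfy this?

362

Inclusion-exclusion on the 4 forbidden self-matches:
Σ_{j=0}^{4} (-1)^j C(4,j)(6-j)!
= C(4,0)·6! - C(4,1)·5! + C(4,2)·4! - C(4,3)·3! + C(4,4)·2!
= 720 - 480 + 144 - 24 + 2
= 362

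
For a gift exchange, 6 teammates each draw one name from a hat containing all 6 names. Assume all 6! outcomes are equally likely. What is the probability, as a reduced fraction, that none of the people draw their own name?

53/144

Favorable outcomes: !6 = 265.
Total outcomes: 6! = 720.
Probability = 265/720 = 53/144.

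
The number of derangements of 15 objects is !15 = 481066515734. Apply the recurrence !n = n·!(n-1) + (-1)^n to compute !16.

7697064251745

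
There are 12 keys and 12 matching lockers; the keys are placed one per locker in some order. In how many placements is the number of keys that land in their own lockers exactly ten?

Pick the 10 fixed positions: C(12,10) = 66 ways.
The other 2 form a derangement: !2 = 1.
Total: 66 × 1 = 66.

66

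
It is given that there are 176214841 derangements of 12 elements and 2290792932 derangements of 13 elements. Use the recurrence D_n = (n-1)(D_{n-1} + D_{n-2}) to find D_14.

D_14 = (14-1)·(D_13 + D_12) = 13·(2290792932 + 176214841) = 13·2467007773 = 32071101049.

32071101049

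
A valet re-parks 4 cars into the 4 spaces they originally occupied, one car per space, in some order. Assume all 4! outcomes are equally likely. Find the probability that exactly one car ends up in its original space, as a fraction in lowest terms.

1/3

Favorable outcomes: C(4,1)·!3 = 4·2 = 8.
Total outcomes: 4! = 24.
Probability = 8/24 = 1/3.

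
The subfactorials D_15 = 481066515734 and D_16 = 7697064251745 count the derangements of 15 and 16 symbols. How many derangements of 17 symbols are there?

130850092279664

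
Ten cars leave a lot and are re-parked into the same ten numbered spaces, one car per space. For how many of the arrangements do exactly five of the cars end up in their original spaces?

11088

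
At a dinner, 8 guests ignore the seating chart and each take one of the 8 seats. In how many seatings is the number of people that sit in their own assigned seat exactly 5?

Pick the 5 fixed positions: C(8,5) = 56 ways.
The other 3 form a derangement: !3 = 2.
Total: 56 × 2 = 112.

112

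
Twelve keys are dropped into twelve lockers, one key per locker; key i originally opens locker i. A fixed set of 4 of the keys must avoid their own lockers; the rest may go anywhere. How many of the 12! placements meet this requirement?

Let A_j be the event that the j-th constrained one is fixed. By inclusion-exclusion over the 4 events:
Σ_{j=0}^{4} (-1)^j C(4,j)(12-j)!
= C(4,0)·12! - C(4,1)·11! + C(4,2)·10! - C(4,3)·9! + C(4,4)·8!
= 479001600 - 159667200 + 21772800 - 1451520 + 40320
= 339696000

339696000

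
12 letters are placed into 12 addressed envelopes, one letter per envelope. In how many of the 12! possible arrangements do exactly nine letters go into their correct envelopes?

440

Pick the 9 fixed positions: C(12,9) = 220 ways.
The other 3 form a derangement: !3 = 2.
Total: 220 × 2 = 440.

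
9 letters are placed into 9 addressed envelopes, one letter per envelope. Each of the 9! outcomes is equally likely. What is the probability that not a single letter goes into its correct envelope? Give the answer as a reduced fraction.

Favorable outcomes: !9 = 133496.
Total outcomes: 9! = 362880.
Probability = 133496/362880 = 16687/45360.

16687/45360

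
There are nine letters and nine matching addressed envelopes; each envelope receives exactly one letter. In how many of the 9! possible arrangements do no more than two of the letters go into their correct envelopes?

333737

Sum C(9,i)·!(9-i) for i = 0..2:
  i=0: C(9,0)·!9 = 1·133496 = 133496
  i=1: C(9,1)·!8 = 9·14833 = 133497
  i=2: C(9,2)·!7 = 36·1854 = 66744
Total = 333737.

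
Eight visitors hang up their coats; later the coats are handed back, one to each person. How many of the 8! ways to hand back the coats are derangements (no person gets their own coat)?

14833

Use !n = (n-1)(!(n-1) + !(n-2)).
!8 = 7·(1854 + 265) = 7·2119 = 14833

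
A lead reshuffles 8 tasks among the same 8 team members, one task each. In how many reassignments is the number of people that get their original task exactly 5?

112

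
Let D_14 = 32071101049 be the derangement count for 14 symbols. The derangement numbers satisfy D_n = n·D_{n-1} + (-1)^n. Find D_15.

481066515734

D_15 = 15·32071101049 - 1 = 481066515734.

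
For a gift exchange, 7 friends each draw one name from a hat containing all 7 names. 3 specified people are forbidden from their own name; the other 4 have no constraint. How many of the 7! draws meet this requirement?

Let A_j be the event that the j-th constrained one is fixed. By inclusion-exclusion over the 3 events:
Σ_{j=0}^{3} (-1)^j C(3,j)(7-j)!
= C(3,0)·7! - C(3,1)·6! + C(3,2)·5! - C(3,3)·4!
= 5040 - 2160 + 360 - 24
= 3216

3216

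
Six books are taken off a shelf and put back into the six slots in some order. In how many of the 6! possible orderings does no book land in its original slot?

265

The subfactorial !6 = [6!/e] (nearest integer).
6! = 720, and 720/e ≈ 264.87, so !6 = 265.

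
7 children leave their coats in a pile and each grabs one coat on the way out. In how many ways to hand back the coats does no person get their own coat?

By inclusion-exclusion, !7 = Σ (-1)^k · 7!/k! for k=0..7
= 7! - 7!/1! + 7!/2! - 7!/3! + 7!/4! - 7!/5! + 7!/6! - 7!/7!
= 5040 - 5040 + 2520 - 840 + 210 - 42 + 7 - 1
= 1854

1854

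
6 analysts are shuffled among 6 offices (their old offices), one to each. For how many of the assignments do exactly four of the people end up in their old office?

Choose which 4 of the 6 are fixed: C(6,4) = 15.
The remaining 2 must be deranged: !2 = 1.
Total: 15 × 1 = 15.

15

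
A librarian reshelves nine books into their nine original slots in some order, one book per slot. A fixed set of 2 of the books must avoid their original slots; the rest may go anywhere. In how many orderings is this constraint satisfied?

287280

Let A_j be the event that the j-th constrained one is fixed. By inclusion-exclusion over the 2 events:
Σ_{j=0}^{2} (-1)^j C(2,j)(9-j)!
= C(2,0)·9! - C(2,1)·8! + C(2,2)·7!
= 362880 - 80640 + 5040
= 287280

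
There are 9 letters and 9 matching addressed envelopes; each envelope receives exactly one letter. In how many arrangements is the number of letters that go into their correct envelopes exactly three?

22260

Choose which 3 of the 9 are fixed: C(9,3) = 84.
The other 6 form a derangement: !6 = 265.
Total: 84 × 265 = 22260.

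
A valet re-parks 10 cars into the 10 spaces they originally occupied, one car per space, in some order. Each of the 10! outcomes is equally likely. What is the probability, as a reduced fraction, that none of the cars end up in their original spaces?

Favorable outcomes: !10 = 1334961.
Total outcomes: 10! = 3628800.
Probability = 1334961/3628800 = 16481/44800.

16481/44800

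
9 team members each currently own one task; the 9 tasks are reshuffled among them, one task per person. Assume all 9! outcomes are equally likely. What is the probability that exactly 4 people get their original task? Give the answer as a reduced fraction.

Favorable outcomes: C(9,4)·!5 = 126·44 = 5544.
Total outcomes: 9! = 362880.
Probability = 5544/362880 = 11/720.

11/720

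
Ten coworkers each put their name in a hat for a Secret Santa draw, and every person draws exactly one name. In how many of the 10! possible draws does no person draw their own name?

1334961

The subfactorial !10 = [10!/e] (nearest integer).
10! = 3628800, and 3628800/e ≈ 1334960.92, so !10 = 1334961.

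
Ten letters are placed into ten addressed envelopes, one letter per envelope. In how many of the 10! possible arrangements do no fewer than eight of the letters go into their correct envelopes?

46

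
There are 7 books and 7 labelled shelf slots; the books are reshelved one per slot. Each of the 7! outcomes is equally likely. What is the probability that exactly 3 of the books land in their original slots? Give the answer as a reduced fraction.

Favorable outcomes: C(7,3)·!4 = 35·9 = 315.
Total outcomes: 7! = 5040.
Probability = 315/5040 = 1/16.

1/16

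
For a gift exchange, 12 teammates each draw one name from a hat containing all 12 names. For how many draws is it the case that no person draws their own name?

By inclusion-exclusion, !12 = Σ (-1)^k · 12!/k! for k=0..12
= 12! - 12!/1! + 12!/2! - 12!/3! + 12!/4! - 12!/5! + 12!/6! - 12!/7! + 12!/8! - 12!/9! + 12!/10! - 12!/11! + 12!/12!
= 479001600 - 479001600 + 239500800 - 79833600 + 19958400 - 3991680 + 665280 - 95040 + 11880 - 1320 + 132 - 12 + 1
= 176214841

176214841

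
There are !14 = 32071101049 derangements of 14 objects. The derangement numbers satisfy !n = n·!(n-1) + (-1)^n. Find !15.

481066515734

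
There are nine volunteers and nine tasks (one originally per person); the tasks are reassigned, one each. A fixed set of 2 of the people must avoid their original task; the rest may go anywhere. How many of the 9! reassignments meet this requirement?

287280

Let A_j be the event that the j-th constrained one is fixed. By inclusion-exclusion over the 2 events:
Σ_{j=0}^{2} (-1)^j C(2,j)(9-j)!
= C(2,0)·9! - C(2,1)·8! + C(2,2)·7!
= 362880 - 80640 + 5040
= 287280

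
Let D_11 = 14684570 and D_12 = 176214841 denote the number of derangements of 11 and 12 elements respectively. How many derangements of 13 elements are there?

2290792932

D_13 = (13-1)·(D_12 + D_11) = 12·(176214841 + 14684570) = 12·190899411 = 2290792932.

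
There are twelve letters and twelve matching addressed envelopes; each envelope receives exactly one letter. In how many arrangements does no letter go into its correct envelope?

176214841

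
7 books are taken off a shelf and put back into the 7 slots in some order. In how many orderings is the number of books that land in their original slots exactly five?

Pick the 5 fixed positions: C(7,5) = 21 ways.
The remaining 2 must be deranged: !2 = 1.
Total: 21 × 1 = 21.

21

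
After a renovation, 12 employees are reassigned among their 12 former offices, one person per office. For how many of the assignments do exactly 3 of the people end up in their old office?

29369120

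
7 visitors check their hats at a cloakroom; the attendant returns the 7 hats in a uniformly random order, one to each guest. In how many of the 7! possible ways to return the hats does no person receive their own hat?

1854

Use !n = n·!(n-1) + (-1)^n.
!7 = 7·265 - 1 = 1854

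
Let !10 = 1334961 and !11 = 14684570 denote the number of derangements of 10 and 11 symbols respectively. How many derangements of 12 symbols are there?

!12 = (12-1)·(!11 + !10) = 11·(14684570 + 1334961) = 11·16019531 = 176214841.

176214841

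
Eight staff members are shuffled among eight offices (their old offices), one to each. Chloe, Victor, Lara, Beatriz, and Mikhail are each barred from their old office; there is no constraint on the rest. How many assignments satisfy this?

21234

Let A_j be the event that the j-th constrained one is fixed. By inclusion-exclusion over the 5 events:
Σ_{j=0}^{5} (-1)^j C(5,j)(8-j)!
= C(5,0)·8! - C(5,1)·7! + C(5,2)·6! - C(5,3)·5! + C(5,4)·4! - C(5,5)·3!
= 40320 - 25200 + 7200 - 1200 + 120 - 6
= 21234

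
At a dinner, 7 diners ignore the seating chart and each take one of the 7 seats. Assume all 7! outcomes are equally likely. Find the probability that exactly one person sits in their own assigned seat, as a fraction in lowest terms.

53/144

Favorable outcomes: C(7,1)·!6 = 7·265 = 1855.
Total outcomes: 7! = 5040.
Probability = 1855/5040 = 53/144.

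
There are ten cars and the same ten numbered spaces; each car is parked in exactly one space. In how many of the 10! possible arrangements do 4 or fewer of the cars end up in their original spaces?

3615536

# with exactly i fixed is C(10,i)·!(10-i); sum over i=0..4:
  i=0: C(10,0)·!10 = 1·1334961 = 1334961
  i=1: C(10,1)·!9 = 10·133496 = 1334960
  i=2: C(10,2)·!8 = 45·14833 = 667485
  i=3: C(10,3)·!7 = 120·1854 = 222480
  i=4: C(10,4)·!6 = 210·265 = 55650
Total = 3615536.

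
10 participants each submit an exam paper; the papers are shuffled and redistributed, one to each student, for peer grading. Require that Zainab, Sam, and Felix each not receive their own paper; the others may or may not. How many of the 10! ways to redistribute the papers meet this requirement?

Let A_j be the event that the j-th constrained one is fixed. By inclusion-exclusion over the 3 events:
Σ_{j=0}^{3} (-1)^j C(3,j)(10-j)!
= C(3,0)·10! - C(3,1)·9! + C(3,2)·8! - C(3,3)·7!
= 3628800 - 1088640 + 120960 - 5040
= 2656080

2656080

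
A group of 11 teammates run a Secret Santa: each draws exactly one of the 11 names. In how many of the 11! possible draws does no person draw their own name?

Recurrence: !11 = 11·!10 + (-1)^11.
!11 = 11·1334961 - 1 = 14684570

14684570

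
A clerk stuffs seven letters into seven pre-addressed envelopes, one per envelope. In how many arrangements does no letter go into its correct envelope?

1854

Use !n = (n-1)(!(n-1) + !(n-2)).
!7 = 6·(265 + 44) = 6·309 = 1854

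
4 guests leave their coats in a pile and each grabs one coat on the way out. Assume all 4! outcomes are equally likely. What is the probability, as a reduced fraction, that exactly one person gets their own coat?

Favorable outcomes: C(4,1)·!3 = 4·2 = 8.
Total outcomes: 4! = 24.
Probability = 8/24 = 1/3.

1/3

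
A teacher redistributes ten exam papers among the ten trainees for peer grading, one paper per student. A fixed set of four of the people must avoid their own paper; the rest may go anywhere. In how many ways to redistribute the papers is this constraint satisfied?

Inclusion-exclusion on the 4 forbidden self-matches:
Σ_{j=0}^{4} (-1)^j C(4,j)(10-j)!
= C(4,0)·10! - C(4,1)·9! + C(4,2)·8! - C(4,3)·7! + C(4,4)·6!
= 3628800 - 1451520 + 241920 - 20160 + 720
= 2399760

2399760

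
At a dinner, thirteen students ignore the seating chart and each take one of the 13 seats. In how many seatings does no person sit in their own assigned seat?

Recurrence: !13 = 12·(!12 + !11).
!13 = 12·(176214841 + 14684570) = 12·190899411 = 2290792932

2290792932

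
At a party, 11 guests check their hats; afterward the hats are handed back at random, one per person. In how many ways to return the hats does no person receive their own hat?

14684570

Recurrence: !11 = 11·!10 + (-1)^11.
!11 = 11·1334961 - 1 = 14684570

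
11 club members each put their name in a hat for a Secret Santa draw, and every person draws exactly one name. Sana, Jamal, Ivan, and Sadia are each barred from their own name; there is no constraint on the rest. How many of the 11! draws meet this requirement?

27422640

Let A_j be the event that the j-th constrained one is fixed. By inclusion-exclusion over the 4 events:
Σ_{j=0}^{4} (-1)^j C(4,j)(11-j)!
= C(4,0)·11! - C(4,1)·10! + C(4,2)·9! - C(4,3)·8! + C(4,4)·7!
= 39916800 - 14515200 + 2177280 - 161280 + 5040
= 27422640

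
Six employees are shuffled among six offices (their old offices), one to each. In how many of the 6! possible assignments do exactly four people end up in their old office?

Choose which 4 of the 6 are fixed: C(6,4) = 15.
The remaining 2 must be deranged: !2 = 1.
Total: 15 × 1 = 15.

15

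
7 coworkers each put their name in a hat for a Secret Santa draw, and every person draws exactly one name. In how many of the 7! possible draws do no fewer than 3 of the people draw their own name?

407

Sum C(7,i)·!(7-i) for i = 3..7:
  i=3: C(7,3)·!4 = 35·9 = 315
  i=4: C(7,4)·!3 = 35·2 = 70
  i=5: C(7,5)·!2 = 21·1 = 21
  i=6: C(7,6)·!1 = 7·0 = 0
  i=7: C(7,7)·!0 = 1·1 = 1
Total = 407.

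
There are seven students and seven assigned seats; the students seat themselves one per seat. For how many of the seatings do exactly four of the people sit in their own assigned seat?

Pick the 4 fixed positions: C(7,4) = 35 ways.
The remaining 3 must be deranged: !3 = 2.
Total: 35 × 2 = 70.

70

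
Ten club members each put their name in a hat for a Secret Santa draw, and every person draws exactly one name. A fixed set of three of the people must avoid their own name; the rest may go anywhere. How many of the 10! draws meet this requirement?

Let A_j be the event that the j-th constrained one is fixed. By inclusion-exclusion over the 3 events:
Σ_{j=0}^{3} (-1)^j C(3,j)(10-j)!
= C(3,0)·10! - C(3,1)·9! + C(3,2)·8! - C(3,3)·7!
= 3628800 - 1088640 + 120960 - 5040
= 2656080

2656080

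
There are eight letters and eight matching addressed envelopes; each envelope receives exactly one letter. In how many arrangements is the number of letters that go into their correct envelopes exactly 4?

Pick the 4 fixed positions: C(8,4) = 70 ways.
The other 4 form a derangement: !4 = 9.
Total: 70 × 9 = 630.

630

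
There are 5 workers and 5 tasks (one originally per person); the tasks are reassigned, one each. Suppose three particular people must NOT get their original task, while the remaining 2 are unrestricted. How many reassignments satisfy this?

64

Inclusion-exclusion on the 3 forbidden self-matches:
Σ_{j=0}^{3} (-1)^j C(3,j)(5-j)!
= C(3,0)·5! - C(3,1)·4! + C(3,2)·3! - C(3,3)·2!
= 120 - 72 + 18 - 2
= 64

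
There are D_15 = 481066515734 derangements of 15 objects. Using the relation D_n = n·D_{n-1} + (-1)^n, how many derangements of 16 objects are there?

7697064251745

D_16 = 16·481066515734 + 1 = 7697064251745.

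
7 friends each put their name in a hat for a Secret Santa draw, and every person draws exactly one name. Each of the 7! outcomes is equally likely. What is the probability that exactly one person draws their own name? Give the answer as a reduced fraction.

53/144

Favorable outcomes: C(7,1)·!6 = 7·265 = 1855.
Total outcomes: 7! = 5040.
Probability = 1855/5040 = 53/144.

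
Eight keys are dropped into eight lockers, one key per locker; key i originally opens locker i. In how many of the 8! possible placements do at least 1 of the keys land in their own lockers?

# with exactly i fixed is C(8,i)·!(8-i); sum over i=1..8:
  i=1: C(8,1)·!7 = 8·1854 = 14832
  i=2: C(8,2)·!6 = 28·265 = 7420
  i=3: C(8,3)·!5 = 56·44 = 2464
  i=4: C(8,4)·!4 = 70·9 = 630
  i=5: C(8,5)·!3 = 56·2 = 112
  i=6: C(8,6)·!2 = 28·1 = 28
  i=7: C(8,7)·!1 = 8·0 = 0
  i=8: C(8,8)·!0 = 1·1 = 1
Total = 25487.

25487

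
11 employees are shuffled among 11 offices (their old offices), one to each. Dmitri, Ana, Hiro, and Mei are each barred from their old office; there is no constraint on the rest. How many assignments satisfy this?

Let A_j be the event that the j-th constrained one is fixed. By inclusion-exclusion over the 4 events:
Σ_{j=0}^{4} (-1)^j C(4,j)(11-j)!
= C(4,0)·11! - C(4,1)·10! + C(4,2)·9! - C(4,3)·8! + C(4,4)·7!
= 39916800 - 14515200 + 2177280 - 161280 + 5040
= 27422640

27422640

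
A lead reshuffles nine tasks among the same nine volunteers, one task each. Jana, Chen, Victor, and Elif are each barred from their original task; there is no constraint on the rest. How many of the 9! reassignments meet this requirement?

229080

Inclusion-exclusion on the 4 forbidden self-matches:
Σ_{j=0}^{4} (-1)^j C(4,j)(9-j)!
= C(4,0)·9! - C(4,1)·8! + C(4,2)·7! - C(4,3)·6! + C(4,4)·5!
= 362880 - 161280 + 30240 - 2880 + 120
= 229080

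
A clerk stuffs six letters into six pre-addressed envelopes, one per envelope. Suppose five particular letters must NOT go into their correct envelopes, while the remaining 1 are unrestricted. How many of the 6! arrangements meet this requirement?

309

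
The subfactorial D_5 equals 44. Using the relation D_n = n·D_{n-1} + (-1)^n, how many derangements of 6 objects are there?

D_6 = 6·44 + 1 = 265.

265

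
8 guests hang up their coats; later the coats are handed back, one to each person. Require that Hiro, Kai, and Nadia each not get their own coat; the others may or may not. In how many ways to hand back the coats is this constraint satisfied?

27240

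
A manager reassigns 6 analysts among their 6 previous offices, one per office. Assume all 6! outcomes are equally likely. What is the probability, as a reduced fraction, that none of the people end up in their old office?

Favorable outcomes: !6 = 265.
Total outcomes: 6! = 720.
Probability = 265/720 = 53/144.

53/144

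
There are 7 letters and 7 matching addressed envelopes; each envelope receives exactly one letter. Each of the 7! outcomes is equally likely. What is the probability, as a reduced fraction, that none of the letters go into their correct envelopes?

103/280

Favorable outcomes: !7 = 1854.
Total outcomes: 7! = 5040.
Probability = 1854/5040 = 103/280.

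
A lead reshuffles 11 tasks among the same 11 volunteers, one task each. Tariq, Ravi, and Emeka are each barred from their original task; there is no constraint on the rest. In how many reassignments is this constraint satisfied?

30078720

Inclusion-exclusion on the 3 forbidden self-matches:
Σ_{j=0}^{3} (-1)^j C(3,j)(11-j)!
= C(3,0)·11! - C(3,1)·10! + C(3,2)·9! - C(3,3)·8!
= 39916800 - 10886400 + 1088640 - 40320
= 30078720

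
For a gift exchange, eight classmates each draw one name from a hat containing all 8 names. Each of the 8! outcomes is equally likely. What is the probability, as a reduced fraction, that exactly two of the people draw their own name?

53/288

Favorable outcomes: C(8,2)·!6 = 28·265 = 7420.
Total outcomes: 8! = 40320.
Probability = 7420/40320 = 53/288.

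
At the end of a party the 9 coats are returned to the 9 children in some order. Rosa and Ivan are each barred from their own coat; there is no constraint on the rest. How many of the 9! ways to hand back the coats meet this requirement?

Inclusion-exclusion on the 2 forbidden self-matches:
Σ_{j=0}^{2} (-1)^j C(2,j)(9-j)!
= C(2,0)·9! - C(2,1)·8! + C(2,2)·7!
= 362880 - 80640 + 5040
= 287280

287280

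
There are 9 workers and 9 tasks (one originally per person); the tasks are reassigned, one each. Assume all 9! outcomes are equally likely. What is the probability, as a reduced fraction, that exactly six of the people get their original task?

Favorable outcomes: C(9,6)·!3 = 84·2 = 168.
Total outcomes: 9! = 362880.
Probability = 168/362880 = 1/2160.

1/2160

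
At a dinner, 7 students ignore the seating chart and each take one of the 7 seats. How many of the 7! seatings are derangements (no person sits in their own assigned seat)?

1854

!7 is the nearest integer to 7!/e.
7! = 5040, and 5040/e ≈ 1854.11, so !7 = 1854.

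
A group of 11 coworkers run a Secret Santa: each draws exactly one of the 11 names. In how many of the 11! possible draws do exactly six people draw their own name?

20328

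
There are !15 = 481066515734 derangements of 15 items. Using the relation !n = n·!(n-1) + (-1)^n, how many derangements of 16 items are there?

!16 = 16·481066515734 + 1 = 7697064251745.

7697064251745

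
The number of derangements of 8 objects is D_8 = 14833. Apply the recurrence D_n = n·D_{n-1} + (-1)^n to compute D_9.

D_9 = 9·14833 - 1 = 133496.

133496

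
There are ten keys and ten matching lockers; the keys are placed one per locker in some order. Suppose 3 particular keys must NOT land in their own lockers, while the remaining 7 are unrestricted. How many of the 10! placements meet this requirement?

Inclusion-exclusion on the 3 forbidden self-matches:
Σ_{j=0}^{3} (-1)^j C(3,j)(10-j)!
= C(3,0)·10! - C(3,1)·9! + C(3,2)·8! - C(3,3)·7!
= 3628800 - 1088640 + 120960 - 5040
= 2656080

2656080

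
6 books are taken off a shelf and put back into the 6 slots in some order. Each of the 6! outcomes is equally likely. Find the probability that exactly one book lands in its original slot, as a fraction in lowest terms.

11/30

Favorable outcomes: C(6,1)·!5 = 6·44 = 264.
Total outcomes: 6! = 720.
Probability = 264/720 = 11/30.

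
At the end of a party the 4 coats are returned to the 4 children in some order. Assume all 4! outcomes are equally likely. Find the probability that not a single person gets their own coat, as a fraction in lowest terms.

Favorable outcomes: !4 = 9.
Total outcomes: 4! = 24.
Probability = 9/24 = 3/8.

3/8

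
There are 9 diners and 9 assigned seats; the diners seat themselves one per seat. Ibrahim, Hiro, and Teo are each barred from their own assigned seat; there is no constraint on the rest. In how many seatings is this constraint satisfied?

256320

Let A_j be the event that the j-th constrained one is fixed. By inclusion-exclusion over the 3 events:
Σ_{j=0}^{3} (-1)^j C(3,j)(9-j)!
= C(3,0)·9! - C(3,1)·8! + C(3,2)·7! - C(3,3)·6!
= 362880 - 120960 + 15120 - 720
= 256320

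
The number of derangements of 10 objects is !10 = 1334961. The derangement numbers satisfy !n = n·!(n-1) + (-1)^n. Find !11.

!11 = 11·1334961 - 1 = 14684570.

14684570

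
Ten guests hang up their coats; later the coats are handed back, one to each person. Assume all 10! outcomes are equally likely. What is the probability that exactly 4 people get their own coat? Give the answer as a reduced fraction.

Favorable outcomes: C(10,4)·!6 = 210·265 = 55650.
Total outcomes: 10! = 3628800.
Probability = 55650/3628800 = 53/3456.

53/3456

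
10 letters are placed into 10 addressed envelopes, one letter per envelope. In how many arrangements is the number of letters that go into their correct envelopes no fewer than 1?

# with exactly i fixed is C(10,i)·!(10-i); sum over i=1..10:
  i=1: C(10,1)·!9 = 10·133496 = 1334960
  i=2: C(10,2)·!8 = 45·14833 = 667485
  i=3: C(10,3)·!7 = 120·1854 = 222480
  i=4: C(10,4)·!6 = 210·265 = 55650
  i=5: C(10,5)·!5 = 252·44 = 11088
  i=6: C(10,6)·!4 = 210·9 = 1890
  i=7: C(10,7)·!3 = 120·2 = 240
  i=8: C(10,8)·!2 = 45·1 = 45
  i=9: C(10,9)·!1 = 10·0 = 0
  i=10: C(10,10)·!0 = 1·1 = 1
Total = 2293839.

2293839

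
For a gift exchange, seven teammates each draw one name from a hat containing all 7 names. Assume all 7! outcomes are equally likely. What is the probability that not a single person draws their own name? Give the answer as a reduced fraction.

103/280

Favorable outcomes: !7 = 1854.
Total outcomes: 7! = 5040.
Probability = 1854/5040 = 103/280.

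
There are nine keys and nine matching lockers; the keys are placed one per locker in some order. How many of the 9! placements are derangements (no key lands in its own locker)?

The subfactorial !9 = [9!/e] (nearest integer).
9! = 362880, and 362880/e ≈ 133496.09, so !9 = 133496.

133496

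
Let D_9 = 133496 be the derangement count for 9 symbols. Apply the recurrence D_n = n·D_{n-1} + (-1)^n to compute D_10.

D_10 = 10·133496 + 1 = 1334961.

1334961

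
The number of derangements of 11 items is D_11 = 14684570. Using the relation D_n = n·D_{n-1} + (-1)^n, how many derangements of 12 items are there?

D_12 = 12·14684570 + 1 = 176214841.

176214841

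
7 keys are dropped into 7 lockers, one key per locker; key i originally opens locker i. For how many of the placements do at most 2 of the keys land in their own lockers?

4633

Sum C(7,i)·!(7-i) for i = 0..2:
  i=0: C(7,0)·!7 = 1·1854 = 1854
  i=1: C(7,1)·!6 = 7·265 = 1855
  i=2: C(7,2)·!5 = 21·44 = 924
Total = 4633.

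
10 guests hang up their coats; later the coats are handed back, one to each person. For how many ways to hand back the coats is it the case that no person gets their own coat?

Recurrence: !10 = 10·!9 + (-1)^10.
!10 = 10·133496 + 1 = 1334961

1334961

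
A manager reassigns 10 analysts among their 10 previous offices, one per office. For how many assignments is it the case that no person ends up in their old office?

Recurrence: !10 = 9·(!9 + !8).
!10 = 9·(133496 + 14833) = 9·148329 = 1334961

1334961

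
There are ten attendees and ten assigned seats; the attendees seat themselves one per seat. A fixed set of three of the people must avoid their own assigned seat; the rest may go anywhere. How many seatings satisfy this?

Let A_j be the event that the j-th constrained one is fixed. By inclusion-exclusion over the 3 events:
Σ_{j=0}^{3} (-1)^j C(3,j)(10-j)!
= C(3,0)·10! - C(3,1)·9! + C(3,2)·8! - C(3,3)·7!
= 3628800 - 1088640 + 120960 - 5040
= 2656080

2656080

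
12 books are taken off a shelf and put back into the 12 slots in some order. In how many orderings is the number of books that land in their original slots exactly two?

88107426

Pick the 2 fixed positions: C(12,2) = 66 ways.
The remaining 10 must be deranged: !10 = 1334961.
Total: 66 × 1334961 = 88107426.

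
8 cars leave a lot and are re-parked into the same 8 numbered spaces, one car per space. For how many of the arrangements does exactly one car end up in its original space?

14832

Choose which one of the 8 is fixed: C(8,1) = 8.
The remaining 7 must be deranged: !7 = 1854.
Total: 8 × 1854 = 14832.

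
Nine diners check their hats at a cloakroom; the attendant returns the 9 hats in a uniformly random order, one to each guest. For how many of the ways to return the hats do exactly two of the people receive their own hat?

66744

Choose which 2 of the 9 are fixed: C(9,2) = 36.
The remaining 7 must be deranged: !7 = 1854.
Total: 36 × 1854 = 66744.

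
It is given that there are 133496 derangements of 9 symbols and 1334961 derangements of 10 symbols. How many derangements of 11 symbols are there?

14684570

D_11 = (11-1)·(D_10 + D_9) = 10·(1334961 + 133496) = 10·1468457 = 14684570.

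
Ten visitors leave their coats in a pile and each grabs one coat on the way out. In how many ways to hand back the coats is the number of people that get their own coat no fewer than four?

68914

# with exactly i fixed is C(10,i)·!(10-i); sum over i=4..10:
  i=4: C(10,4)·!6 = 210·265 = 55650
  i=5: C(10,5)·!5 = 252·44 = 11088
  i=6: C(10,6)·!4 = 210·9 = 1890
  i=7: C(10,7)·!3 = 120·2 = 240
  i=8: C(10,8)·!2 = 45·1 = 45
  i=9: C(10,9)·!1 = 10·0 = 0
  i=10: C(10,10)·!0 = 1·1 = 1
Total = 68914.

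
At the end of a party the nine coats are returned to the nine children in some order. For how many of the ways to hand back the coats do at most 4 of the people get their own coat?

361541

# with exactly i fixed is C(9,i)·!(9-i); sum over i=0..4:
  i=0: C(9,0)·!9 = 1·133496 = 133496
  i=1: C(9,1)·!8 = 9·14833 = 133497
  i=2: C(9,2)·!7 = 36·1854 = 66744
  i=3: C(9,3)·!6 = 84·265 = 22260
  i=4: C(9,4)·!5 = 126·44 = 5544
Total = 361541.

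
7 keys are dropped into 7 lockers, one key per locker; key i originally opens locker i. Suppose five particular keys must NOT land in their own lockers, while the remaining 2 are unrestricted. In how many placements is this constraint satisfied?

Let A_j be the event that the j-th constrained one is fixed. By inclusion-exclusion over the 5 events:
Σ_{j=0}^{5} (-1)^j C(5,j)(7-j)!
= C(5,0)·7! - C(5,1)·6! + C(5,2)·5! - C(5,3)·4! + C(5,4)·3! - C(5,5)·2!
= 5040 - 3600 + 1200 - 240 + 30 - 2
= 2428

2428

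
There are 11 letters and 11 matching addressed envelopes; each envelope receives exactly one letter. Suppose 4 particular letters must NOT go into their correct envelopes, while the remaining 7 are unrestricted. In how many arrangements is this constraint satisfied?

27422640

Inclusion-exclusion on the 4 forbidden self-matches:
Σ_{j=0}^{4} (-1)^j C(4,j)(11-j)!
= C(4,0)·11! - C(4,1)·10! + C(4,2)·9! - C(4,3)·8! + C(4,4)·7!
= 39916800 - 14515200 + 2177280 - 161280 + 5040
= 27422640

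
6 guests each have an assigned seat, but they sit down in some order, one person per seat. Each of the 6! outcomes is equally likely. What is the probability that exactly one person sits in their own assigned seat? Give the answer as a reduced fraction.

11/30

Favorable outcomes: C(6,1)·!5 = 6·44 = 264.
Total outcomes: 6! = 720.
Probability = 264/720 = 11/30.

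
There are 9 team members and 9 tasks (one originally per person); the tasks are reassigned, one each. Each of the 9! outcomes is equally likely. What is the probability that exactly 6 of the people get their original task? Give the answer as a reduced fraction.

Favorable outcomes: C(9,6)·!3 = 84·2 = 168.
Total outcomes: 9! = 362880.
Probability = 168/362880 = 1/2160.

1/2160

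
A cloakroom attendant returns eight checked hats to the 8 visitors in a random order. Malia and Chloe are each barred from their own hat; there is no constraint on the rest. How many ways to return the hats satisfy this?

30960

Let A_j be the event that the j-th constrained one is fixed. By inclusion-exclusion over the 2 events:
Σ_{j=0}^{2} (-1)^j C(2,j)(8-j)!
= C(2,0)·8! - C(2,1)·7! + C(2,2)·6!
= 40320 - 10080 + 720
= 30960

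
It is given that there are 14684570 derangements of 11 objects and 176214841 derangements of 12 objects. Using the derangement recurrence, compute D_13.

D_13 = (13-1)·(D_12 + D_11) = 12·(176214841 + 14684570) = 12·190899411 = 2290792932.

2290792932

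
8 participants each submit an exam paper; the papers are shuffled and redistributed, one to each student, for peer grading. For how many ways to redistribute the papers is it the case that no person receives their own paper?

The subfactorial !8 = [8!/e] (nearest integer).
8! = 40320, and 40320/e ≈ 14832.90, so !8 = 14833.

14833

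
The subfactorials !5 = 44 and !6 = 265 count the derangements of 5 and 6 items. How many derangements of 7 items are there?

1854

!7 = (7-1)·(!6 + !5) = 6·(265 + 44) = 6·309 = 1854.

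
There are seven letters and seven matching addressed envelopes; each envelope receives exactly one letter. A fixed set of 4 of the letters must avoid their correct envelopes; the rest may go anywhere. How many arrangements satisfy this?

2790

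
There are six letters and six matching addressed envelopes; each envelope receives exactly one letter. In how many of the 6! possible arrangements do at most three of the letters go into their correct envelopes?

# with exactly i fixed is C(6,i)·!(6-i); sum over i=0..3:
  i=0: C(6,0)·!6 = 1·265 = 265
  i=1: C(6,1)·!5 = 6·44 = 264
  i=2: C(6,2)·!4 = 15·9 = 135
  i=3: C(6,3)·!3 = 20·2 = 40
Total = 704.

704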